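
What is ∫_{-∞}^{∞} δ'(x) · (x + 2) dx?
-1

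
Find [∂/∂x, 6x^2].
12 x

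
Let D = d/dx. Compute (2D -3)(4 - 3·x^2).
9 x^{2} - 12 x - 12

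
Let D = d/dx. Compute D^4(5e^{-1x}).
5 e^{- x}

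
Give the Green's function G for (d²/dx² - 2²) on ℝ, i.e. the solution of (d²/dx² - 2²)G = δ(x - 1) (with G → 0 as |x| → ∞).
-\frac{e^{-2|x - 1|}}{4}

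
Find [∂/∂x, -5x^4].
- 20 x^{3}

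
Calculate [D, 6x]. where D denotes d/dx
6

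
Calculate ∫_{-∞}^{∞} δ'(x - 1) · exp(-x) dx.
e^{-1}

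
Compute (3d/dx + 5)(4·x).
20 x + 12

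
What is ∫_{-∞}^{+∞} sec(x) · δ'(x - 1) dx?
- \tan{\left(1 \right)} \sec{\left(1 \right)}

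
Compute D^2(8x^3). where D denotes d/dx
48 x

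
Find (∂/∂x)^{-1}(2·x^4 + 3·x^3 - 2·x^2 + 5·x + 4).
\frac{2 x^{5}}{5} + \frac{3 x^{4}}{4} - \frac{2 x^{3}}{3} + \frac{5 x^{2}}{2} + 4 x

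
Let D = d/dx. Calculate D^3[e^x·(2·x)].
2 \left(x + 3\right) e^{x}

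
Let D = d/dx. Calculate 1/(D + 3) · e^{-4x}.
- e^{- 4 x}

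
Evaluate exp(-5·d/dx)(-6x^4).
- 6 x^{4} + 120 x^{3} - 900 x^{2} + 3000 x - 3750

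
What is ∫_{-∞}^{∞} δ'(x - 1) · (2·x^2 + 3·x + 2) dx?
-7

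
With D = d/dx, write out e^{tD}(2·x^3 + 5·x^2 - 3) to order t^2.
t^{2} \left(6 x + 5\right) + 2 t x \left(3 x + 5\right) + 2 x^{3} + 5 x^{2} - 3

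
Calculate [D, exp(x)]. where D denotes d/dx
e^{x}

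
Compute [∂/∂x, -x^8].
- 8 x^{7}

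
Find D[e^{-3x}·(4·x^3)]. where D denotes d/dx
12 x^{2} \left(1 - x\right) e^{- 3 x}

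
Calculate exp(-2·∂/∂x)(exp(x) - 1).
e^{x - 2} - 1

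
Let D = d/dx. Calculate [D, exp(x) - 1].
e^{x}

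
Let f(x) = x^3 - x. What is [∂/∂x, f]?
3 x^{2} - 1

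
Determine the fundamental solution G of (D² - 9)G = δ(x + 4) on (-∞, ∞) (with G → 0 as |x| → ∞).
-\frac{e^{-3|x + 4|}}{6}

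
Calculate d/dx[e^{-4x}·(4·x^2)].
8 x \left(1 - 2 x\right) e^{- 4 x}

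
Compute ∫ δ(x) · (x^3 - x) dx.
0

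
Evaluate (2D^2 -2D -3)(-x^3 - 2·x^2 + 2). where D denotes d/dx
3 x^{3} + 12 x^{2} - 4 x - 14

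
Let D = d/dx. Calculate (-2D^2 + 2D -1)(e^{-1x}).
- 5 e^{- x}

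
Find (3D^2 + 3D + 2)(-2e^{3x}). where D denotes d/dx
- 76 e^{3 x}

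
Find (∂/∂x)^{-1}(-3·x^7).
- \frac{3 x^{8}}{8}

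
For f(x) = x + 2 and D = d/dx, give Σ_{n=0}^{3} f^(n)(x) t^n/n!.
t + x + 2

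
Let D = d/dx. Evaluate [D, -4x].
-4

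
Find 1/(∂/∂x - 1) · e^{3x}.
\frac{e^{3 x}}{2}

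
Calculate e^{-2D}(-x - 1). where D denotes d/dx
1 - x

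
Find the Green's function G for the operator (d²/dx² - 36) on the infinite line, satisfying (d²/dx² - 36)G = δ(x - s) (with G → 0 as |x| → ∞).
-\frac{e^{-6|x-s|}}{12}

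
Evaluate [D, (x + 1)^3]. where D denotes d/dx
3 \left(x + 1\right)^{2}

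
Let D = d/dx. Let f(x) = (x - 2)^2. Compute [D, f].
2 x - 4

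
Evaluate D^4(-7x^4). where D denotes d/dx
-168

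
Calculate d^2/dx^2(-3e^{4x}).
- 48 e^{4 x}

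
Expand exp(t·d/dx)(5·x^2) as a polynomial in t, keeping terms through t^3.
5 t^{2} + 10 t x + 5 x^{2}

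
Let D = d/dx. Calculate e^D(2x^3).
2 x^{3} + 6 x^{2} + 6 x + 2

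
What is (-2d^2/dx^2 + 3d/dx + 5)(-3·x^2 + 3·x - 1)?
- 15 x^{2} - 3 x + 16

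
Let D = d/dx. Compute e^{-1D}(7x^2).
7 x^{2} - 14 x + 7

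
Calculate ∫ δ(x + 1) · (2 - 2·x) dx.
4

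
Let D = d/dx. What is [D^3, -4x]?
-12D^{2}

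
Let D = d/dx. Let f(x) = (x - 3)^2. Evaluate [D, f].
2 x - 6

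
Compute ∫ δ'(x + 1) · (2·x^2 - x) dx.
5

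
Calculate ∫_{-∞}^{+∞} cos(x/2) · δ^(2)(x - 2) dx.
- \frac{\cos{\left(1 \right)}}{4}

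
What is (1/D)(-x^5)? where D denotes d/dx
- \frac{x^{6}}{6}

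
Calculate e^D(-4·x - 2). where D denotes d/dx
- 4 x - 6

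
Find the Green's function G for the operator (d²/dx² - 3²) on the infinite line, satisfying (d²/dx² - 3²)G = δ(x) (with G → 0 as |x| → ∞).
-\frac{e^{-3|x|}}{6}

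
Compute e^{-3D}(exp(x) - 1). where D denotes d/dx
e^{x - 3} - 1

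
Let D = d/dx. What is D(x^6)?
6 x^{5}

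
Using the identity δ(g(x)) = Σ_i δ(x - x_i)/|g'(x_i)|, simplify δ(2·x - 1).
\frac{\delta(x - 1/2)}{2}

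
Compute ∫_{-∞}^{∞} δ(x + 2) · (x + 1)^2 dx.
1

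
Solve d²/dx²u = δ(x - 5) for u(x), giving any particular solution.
\frac{|x - 5|}{2}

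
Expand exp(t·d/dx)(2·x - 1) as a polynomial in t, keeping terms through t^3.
2 t + 2 x - 1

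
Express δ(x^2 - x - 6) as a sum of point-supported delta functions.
\frac{\delta(x - 3) + \delta(x + 2)}{5}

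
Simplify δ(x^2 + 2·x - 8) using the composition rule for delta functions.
\frac{\delta(x + 4) + \delta(x - 2)}{6}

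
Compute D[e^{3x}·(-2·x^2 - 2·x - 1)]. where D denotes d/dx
\left(- 6 x^{2} - 10 x - 5\right) e^{3 x}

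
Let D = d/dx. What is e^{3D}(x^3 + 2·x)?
x^{3} + 9 x^{2} + 29 x + 33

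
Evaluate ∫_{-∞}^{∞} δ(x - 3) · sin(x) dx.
\sin{\left(3 \right)}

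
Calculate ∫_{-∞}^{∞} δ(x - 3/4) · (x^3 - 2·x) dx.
- \frac{69}{64}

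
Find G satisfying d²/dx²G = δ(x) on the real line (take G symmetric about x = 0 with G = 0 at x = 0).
\frac{|x|}{2}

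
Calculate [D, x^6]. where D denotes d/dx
6 x^{5}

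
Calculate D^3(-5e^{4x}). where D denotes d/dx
- 320 e^{4 x}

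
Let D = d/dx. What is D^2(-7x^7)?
- 294 x^{5}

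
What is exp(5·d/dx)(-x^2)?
- x^{2} - 10 x - 25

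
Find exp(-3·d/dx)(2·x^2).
2 x^{2} - 12 x + 18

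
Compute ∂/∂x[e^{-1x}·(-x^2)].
x \left(x - 2\right) e^{- x}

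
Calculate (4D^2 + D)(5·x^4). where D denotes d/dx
20 x^{2} \left(x + 12\right)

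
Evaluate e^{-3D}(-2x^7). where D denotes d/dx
- 2 x^{7} + 42 x^{6} - 378 x^{5} + 1890 x^{4} - 5670 x^{3} + 10206 x^{2} - 10206 x + 4374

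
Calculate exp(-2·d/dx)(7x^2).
7 x^{2} - 28 x + 28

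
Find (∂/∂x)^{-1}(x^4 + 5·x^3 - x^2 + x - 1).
\frac{x^{5}}{5} + \frac{5 x^{4}}{4} - \frac{x^{3}}{3} + \frac{x^{2}}{2} - x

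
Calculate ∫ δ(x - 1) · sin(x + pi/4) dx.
\sin{\left(\frac{\pi}{4} + 1 \right)}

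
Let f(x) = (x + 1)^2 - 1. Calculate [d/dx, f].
2 x + 2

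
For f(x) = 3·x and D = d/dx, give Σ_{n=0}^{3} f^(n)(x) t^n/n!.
3 t + 3 x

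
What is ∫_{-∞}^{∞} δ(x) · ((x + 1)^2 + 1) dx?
2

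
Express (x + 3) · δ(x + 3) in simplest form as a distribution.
0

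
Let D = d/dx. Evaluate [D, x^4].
4 x^{3}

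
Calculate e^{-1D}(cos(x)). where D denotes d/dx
\cos{\left(x - 1 \right)}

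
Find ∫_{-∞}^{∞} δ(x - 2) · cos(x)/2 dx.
\frac{\cos{\left(2 \right)}}{2}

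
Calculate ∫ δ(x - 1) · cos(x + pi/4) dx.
\cos{\left(\frac{\pi}{4} + 1 \right)}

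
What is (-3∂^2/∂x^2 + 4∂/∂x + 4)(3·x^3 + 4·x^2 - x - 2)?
12 x^{3} + 52 x^{2} - 26 x - 36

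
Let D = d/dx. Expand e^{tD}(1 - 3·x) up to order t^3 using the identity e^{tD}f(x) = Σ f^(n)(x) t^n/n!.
- 3 t - 3 x + 1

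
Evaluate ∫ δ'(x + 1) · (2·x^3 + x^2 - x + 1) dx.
-3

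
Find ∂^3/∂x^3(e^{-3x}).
- 27 e^{- 3 x}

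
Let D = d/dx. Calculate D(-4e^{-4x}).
16 e^{- 4 x}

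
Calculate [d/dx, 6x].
6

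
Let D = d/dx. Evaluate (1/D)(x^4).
\frac{x^{5}}{5}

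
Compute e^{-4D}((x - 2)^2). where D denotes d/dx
x^{2} - 12 x + 36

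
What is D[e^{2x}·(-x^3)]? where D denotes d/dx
x^{2} \left(- 2 x - 3\right) e^{2 x}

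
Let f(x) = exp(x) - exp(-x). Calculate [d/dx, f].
2 \cosh{\left(x \right)}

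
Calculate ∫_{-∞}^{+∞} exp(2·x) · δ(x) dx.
1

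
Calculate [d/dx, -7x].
-7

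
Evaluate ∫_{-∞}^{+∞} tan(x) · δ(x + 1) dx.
- \tan{\left(1 \right)}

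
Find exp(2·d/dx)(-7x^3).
- 7 x^{3} - 42 x^{2} - 84 x - 56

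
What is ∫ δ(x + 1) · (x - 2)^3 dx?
-27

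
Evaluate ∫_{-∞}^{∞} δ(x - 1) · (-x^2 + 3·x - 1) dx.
1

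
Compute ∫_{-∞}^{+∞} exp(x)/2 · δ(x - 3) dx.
\frac{e^{3}}{2}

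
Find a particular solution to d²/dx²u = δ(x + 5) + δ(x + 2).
\frac{|x + 5|}{2} + \frac{|x + 2|}{2}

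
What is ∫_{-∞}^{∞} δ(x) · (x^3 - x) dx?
0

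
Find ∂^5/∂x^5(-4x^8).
- 26880 x^{3}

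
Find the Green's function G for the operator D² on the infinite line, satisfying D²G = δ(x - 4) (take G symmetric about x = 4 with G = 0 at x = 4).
\frac{|x - 4|}{2}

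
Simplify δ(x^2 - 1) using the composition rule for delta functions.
\frac{\delta(x - 1) + \delta(x + 1)}{2}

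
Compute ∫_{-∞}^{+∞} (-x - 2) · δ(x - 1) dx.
-3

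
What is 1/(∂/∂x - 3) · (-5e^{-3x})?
\frac{5 e^{- 3 x}}{6}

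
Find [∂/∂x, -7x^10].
- 70 x^{9}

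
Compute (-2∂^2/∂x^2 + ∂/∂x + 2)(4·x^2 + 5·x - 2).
8 x^{2} + 18 x - 15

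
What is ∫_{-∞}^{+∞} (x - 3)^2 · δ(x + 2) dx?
25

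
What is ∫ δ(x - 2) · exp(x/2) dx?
e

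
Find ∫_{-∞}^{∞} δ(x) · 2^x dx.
1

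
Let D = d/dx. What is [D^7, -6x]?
-42D^{6}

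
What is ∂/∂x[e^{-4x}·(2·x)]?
2 \left(1 - 4 x\right) e^{- 4 x}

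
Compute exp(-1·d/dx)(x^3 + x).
x^{3} - 3 x^{2} + 4 x - 2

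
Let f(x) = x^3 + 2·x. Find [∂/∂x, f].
3 x^{2} + 2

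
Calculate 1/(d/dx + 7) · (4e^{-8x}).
- 4 e^{- 8 x}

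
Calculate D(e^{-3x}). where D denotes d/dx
- 3 e^{- 3 x}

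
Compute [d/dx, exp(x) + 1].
e^{x}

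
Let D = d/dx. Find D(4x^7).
28 x^{6}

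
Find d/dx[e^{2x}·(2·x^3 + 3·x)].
\left(4 x^{3} + 6 x^{2} + 6 x + 3\right) e^{2 x}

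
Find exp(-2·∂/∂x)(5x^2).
5 x^{2} - 20 x + 20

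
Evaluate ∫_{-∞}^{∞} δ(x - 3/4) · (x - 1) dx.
- \frac{1}{4}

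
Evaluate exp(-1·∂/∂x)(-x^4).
- x^{4} + 4 x^{3} - 6 x^{2} + 4 x - 1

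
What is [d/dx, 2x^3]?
6 x^{2}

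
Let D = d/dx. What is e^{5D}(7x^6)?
7 x^{6} + 210 x^{5} + 2625 x^{4} + 17500 x^{3} + 65625 x^{2} + 131250 x + 109375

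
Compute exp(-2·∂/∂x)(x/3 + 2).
\frac{x}{3} + \frac{4}{3}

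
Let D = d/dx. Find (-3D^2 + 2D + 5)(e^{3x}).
- 16 e^{3 x}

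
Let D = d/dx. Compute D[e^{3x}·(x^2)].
x \left(3 x + 2\right) e^{3 x}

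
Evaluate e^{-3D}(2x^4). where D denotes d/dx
2 x^{4} - 24 x^{3} + 108 x^{2} - 216 x + 162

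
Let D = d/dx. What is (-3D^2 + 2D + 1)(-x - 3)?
- x - 5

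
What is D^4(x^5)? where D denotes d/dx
120 x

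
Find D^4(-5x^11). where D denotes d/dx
- 39600 x^{7}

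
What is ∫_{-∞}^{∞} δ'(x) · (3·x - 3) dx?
-3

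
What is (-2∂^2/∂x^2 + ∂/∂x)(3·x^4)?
12 x^{2} \left(x - 6\right)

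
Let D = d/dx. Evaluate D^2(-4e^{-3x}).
- 36 e^{- 3 x}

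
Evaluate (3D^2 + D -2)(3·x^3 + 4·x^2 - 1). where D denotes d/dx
- 6 x^{3} + x^{2} + 62 x + 26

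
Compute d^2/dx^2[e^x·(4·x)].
4 \left(x + 2\right) e^{x}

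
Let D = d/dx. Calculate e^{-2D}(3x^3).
3 x^{3} - 18 x^{2} + 36 x - 24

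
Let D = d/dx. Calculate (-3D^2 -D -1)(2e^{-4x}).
- 90 e^{- 4 x}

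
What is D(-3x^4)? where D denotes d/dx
- 12 x^{3}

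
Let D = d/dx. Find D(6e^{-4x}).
- 24 e^{- 4 x}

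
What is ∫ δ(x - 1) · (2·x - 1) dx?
1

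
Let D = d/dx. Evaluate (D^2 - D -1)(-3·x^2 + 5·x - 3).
3 x^{2} + x - 8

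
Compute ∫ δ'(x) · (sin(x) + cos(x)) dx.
-1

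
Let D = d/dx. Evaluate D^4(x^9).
3024 x^{5}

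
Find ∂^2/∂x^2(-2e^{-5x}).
- 50 e^{- 5 x}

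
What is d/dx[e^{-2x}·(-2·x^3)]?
x^{2} \left(4 x - 6\right) e^{- 2 x}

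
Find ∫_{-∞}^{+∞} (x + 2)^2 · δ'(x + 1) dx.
-2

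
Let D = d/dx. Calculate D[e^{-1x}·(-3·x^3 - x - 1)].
x \left(3 x^{2} - 9 x + 1\right) e^{- x}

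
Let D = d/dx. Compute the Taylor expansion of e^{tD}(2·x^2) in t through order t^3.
2 t^{2} + 4 t x + 2 x^{2}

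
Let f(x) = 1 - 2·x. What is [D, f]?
-2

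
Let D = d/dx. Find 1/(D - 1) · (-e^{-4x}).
\frac{e^{- 4 x}}{5}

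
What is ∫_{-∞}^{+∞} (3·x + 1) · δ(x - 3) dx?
10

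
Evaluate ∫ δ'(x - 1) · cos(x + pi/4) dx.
\sin{\left(\frac{\pi}{4} + 1 \right)}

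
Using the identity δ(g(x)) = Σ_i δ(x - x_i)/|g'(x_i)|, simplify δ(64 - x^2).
\frac{\delta(x - 8) + \delta(x + 8)}{16}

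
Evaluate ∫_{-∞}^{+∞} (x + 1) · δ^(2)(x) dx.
0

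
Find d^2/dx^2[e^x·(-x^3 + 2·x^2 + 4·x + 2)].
\left(- x^{3} - 4 x^{2} + 6 x + 14\right) e^{x}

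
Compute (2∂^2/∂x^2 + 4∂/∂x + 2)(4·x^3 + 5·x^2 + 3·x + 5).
8 x^{3} + 58 x^{2} + 94 x + 42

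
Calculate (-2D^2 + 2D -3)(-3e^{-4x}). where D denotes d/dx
129 e^{- 4 x}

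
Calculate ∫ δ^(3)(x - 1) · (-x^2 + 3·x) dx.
0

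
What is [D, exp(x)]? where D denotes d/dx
e^{x}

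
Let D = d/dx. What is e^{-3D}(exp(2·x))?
e^{2 x - 6}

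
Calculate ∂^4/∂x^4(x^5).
120 x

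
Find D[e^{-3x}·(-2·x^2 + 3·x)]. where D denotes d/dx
\left(6 x^{2} - 13 x + 3\right) e^{- 3 x}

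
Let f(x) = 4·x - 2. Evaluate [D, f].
4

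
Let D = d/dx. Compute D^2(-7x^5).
- 140 x^{3}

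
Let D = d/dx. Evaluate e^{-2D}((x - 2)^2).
x^{2} - 8 x + 16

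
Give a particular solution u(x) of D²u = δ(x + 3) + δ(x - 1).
\frac{|x + 3|}{2} + \frac{|x - 1|}{2}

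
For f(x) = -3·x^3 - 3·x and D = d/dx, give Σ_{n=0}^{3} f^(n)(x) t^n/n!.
- 3 t^{3} - 9 t^{2} x - 3 t \left(3 x^{2} + 1\right) - 3 x^{3} - 3 x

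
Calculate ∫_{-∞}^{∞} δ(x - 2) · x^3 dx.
8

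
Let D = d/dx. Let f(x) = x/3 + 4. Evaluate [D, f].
\frac{1}{3}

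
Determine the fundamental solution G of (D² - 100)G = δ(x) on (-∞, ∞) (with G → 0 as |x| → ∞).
-\frac{e^{-10|x|}}{20}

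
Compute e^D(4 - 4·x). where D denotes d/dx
- 4 x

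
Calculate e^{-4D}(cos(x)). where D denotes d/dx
\cos{\left(x - 4 \right)}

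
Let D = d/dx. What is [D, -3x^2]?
- 6 x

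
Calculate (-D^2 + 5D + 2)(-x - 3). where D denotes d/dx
- 2 x - 11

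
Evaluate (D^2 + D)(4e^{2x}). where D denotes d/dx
24 e^{2 x}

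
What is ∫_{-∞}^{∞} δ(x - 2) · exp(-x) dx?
e^{-2}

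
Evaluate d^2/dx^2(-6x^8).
- 336 x^{6}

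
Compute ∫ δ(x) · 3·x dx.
0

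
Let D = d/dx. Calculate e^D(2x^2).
2 x^{2} + 4 x + 2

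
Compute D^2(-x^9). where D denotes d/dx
- 72 x^{7}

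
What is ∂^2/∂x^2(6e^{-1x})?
6 e^{- x}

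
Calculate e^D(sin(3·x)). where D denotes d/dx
\sin{\left(3 x + 3 \right)}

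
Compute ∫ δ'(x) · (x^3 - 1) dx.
0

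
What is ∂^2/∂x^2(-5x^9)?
- 360 x^{7}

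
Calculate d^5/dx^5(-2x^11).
- 110880 x^{6}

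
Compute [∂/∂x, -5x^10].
- 50 x^{9}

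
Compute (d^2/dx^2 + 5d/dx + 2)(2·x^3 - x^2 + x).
4 x^{3} + 28 x^{2} + 4 x + 3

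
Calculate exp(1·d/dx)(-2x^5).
- 2 x^{5} - 10 x^{4} - 20 x^{3} - 20 x^{2} - 10 x - 2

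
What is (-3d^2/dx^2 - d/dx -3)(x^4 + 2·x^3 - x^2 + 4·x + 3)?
- 3 x^{4} - 10 x^{3} - 39 x^{2} - 46 x - 7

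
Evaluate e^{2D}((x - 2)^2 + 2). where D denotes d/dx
x^{2} + 2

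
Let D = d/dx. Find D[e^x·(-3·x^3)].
3 x^{2} \left(- x - 3\right) e^{x}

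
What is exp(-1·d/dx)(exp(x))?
e^{x - 1}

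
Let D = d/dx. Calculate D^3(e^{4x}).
64 e^{4 x}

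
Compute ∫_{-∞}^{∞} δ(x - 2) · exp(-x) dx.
e^{-2}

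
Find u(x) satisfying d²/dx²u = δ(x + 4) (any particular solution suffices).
\frac{|x + 4|}{2}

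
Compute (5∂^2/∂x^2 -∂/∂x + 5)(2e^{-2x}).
54 e^{- 2 x}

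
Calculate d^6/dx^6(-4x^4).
0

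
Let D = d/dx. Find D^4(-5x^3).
0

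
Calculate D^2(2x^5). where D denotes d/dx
40 x^{3}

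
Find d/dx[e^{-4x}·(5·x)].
5 \left(1 - 4 x\right) e^{- 4 x}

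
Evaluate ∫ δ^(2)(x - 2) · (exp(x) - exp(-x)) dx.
2 \sinh{\left(2 \right)}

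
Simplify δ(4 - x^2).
\frac{\delta(x - 2) + \delta(x + 2)}{4}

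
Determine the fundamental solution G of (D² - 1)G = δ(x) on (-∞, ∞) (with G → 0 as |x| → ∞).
-\frac{e^{-|x|}}{2}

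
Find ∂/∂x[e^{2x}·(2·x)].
\left(4 x + 2\right) e^{2 x}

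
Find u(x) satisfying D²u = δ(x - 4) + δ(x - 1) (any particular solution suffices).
\frac{|x - 4|}{2} + \frac{|x - 1|}{2}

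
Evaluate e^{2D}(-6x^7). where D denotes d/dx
- 6 x^{7} - 84 x^{6} - 504 x^{5} - 1680 x^{4} - 3360 x^{3} - 4032 x^{2} - 2688 x - 768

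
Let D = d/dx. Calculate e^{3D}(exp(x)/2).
\frac{e^{x + 3}}{2}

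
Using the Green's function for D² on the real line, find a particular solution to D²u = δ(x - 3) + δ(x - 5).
\frac{|x - 3|}{2} + \frac{|x - 5|}{2}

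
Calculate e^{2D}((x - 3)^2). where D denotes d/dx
x^{2} - 2 x + 1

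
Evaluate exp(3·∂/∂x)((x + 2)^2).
x^{2} + 10 x + 25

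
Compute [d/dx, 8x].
8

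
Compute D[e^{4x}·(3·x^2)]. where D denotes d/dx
6 x \left(2 x + 1\right) e^{4 x}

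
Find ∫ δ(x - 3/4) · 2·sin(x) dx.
2 \sin{\left(\frac{3}{4} \right)}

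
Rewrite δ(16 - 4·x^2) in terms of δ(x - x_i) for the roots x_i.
\frac{\delta(x - 2) + \delta(x + 2)}{16}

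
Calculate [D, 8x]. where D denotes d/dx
8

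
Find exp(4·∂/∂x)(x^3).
x^{3} + 12 x^{2} + 48 x + 64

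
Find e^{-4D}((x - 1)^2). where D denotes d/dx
x^{2} - 10 x + 25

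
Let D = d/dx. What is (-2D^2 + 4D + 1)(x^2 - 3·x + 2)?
x^{2} + 5 x - 14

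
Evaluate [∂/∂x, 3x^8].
24 x^{7}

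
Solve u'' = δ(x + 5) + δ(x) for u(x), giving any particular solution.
\frac{|x + 5|}{2} + \frac{|x|}{2}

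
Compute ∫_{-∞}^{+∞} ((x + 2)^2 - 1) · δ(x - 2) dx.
15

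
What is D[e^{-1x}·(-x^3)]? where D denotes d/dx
x^{2} \left(x - 3\right) e^{- x}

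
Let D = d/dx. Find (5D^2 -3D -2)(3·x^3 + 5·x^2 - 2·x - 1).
- 6 x^{3} - 37 x^{2} + 64 x + 58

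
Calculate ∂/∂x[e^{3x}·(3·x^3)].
9 x^{2} \left(x + 1\right) e^{3 x}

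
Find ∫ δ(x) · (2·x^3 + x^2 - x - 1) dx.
-1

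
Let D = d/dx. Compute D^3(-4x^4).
- 96 x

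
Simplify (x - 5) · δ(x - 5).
0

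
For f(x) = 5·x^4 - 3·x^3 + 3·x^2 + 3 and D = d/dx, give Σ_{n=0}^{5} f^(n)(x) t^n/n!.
5 t^{4} + t^{3} \left(20 x - 3\right) + t^{2} \left(30 x^{2} - 9 x + 3\right) + t x \left(20 x^{2} - 9 x + 6\right) + 5 x^{4} - 3 x^{3} + 3 x^{2} + 3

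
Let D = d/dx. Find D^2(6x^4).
72 x^{2}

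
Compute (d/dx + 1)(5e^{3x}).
20 e^{3 x}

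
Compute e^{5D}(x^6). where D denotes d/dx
x^{6} + 30 x^{5} + 375 x^{4} + 2500 x^{3} + 9375 x^{2} + 18750 x + 15625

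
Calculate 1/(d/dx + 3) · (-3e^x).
- \frac{3 e^{x}}{4}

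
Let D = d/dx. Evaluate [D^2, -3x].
-6D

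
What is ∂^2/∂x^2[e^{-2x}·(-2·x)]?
8 \left(1 - x\right) e^{- 2 x}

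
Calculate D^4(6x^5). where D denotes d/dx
720 x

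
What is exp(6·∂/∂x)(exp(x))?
e^{x + 6}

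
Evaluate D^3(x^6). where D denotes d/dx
120 x^{3}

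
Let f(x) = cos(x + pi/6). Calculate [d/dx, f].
- \sin{\left(x + \frac{\pi}{6} \right)}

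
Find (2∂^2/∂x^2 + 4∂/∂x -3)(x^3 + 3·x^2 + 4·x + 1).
- 3 x^{3} + 3 x^{2} + 24 x + 25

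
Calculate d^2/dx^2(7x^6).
210 x^{4}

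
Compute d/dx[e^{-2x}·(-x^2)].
2 x \left(x - 1\right) e^{- 2 x}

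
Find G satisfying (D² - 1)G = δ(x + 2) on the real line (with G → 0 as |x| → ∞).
-\frac{e^{-|x + 2|}}{2}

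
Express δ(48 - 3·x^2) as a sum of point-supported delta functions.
\frac{\delta(x - 4) + \delta(x + 4)}{24}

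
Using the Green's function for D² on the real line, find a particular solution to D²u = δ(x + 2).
\frac{|x + 2|}{2}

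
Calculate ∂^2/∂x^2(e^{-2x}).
4 e^{- 2 x}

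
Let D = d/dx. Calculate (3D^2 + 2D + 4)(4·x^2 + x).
16 x^{2} + 20 x + 26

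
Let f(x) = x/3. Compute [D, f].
\frac{1}{3}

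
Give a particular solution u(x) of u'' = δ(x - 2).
\frac{|x - 2|}{2}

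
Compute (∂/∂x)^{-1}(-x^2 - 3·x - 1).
- \frac{x^{3}}{3} - \frac{3 x^{2}}{2} - x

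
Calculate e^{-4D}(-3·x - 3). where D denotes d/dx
9 - 3 x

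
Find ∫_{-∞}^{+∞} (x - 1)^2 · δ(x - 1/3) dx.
\frac{4}{9}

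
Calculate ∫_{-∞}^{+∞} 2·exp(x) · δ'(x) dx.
-2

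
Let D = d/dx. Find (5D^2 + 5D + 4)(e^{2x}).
34 e^{2 x}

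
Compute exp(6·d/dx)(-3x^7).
- 3 x^{7} - 126 x^{6} - 2268 x^{5} - 22680 x^{4} - 136080 x^{3} - 489888 x^{2} - 979776 x - 839808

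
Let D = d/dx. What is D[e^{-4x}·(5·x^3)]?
x^{2} \left(15 - 20 x\right) e^{- 4 x}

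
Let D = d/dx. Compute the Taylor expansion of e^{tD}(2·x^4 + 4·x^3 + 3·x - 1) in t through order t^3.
t^{3} \left(8 x + 4\right) + 12 t^{2} x \left(x + 1\right) + t \left(8 x^{3} + 12 x^{2} + 3\right) + 2 x^{4} + 4 x^{3} + 3 x - 1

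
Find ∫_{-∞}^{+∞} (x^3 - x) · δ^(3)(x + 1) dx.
-6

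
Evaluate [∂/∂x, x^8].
8 x^{7}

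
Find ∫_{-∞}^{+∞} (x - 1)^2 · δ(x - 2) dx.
1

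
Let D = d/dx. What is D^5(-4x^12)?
- 380160 x^{7}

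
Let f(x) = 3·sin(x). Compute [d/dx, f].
3 \cos{\left(x \right)}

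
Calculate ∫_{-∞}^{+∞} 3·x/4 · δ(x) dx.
0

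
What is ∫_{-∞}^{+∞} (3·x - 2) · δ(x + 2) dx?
-8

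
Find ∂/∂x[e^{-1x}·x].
\left(1 - x\right) e^{- x}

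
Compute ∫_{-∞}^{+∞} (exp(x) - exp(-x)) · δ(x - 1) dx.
2 \sinh{\left(1 \right)}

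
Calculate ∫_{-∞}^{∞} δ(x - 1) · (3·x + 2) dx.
5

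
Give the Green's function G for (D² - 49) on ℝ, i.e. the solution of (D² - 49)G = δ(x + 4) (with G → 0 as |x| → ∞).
-\frac{e^{-7|x + 4|}}{14}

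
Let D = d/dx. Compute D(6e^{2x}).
12 e^{2 x}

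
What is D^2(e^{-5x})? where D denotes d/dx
25 e^{- 5 x}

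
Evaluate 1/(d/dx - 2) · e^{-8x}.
- \frac{e^{- 8 x}}{10}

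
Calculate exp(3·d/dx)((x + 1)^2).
x^{2} + 8 x + 16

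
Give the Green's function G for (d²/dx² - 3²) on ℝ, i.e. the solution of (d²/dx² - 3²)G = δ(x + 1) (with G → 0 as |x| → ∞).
-\frac{e^{-3|x + 1|}}{6}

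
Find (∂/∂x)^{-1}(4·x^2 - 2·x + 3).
\frac{4 x^{3}}{3} - x^{2} + 3 x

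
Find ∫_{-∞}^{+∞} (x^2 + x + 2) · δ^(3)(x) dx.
0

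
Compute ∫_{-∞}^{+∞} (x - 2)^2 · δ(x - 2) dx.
0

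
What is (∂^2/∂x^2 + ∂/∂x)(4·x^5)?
20 x^{3} \left(x + 4\right)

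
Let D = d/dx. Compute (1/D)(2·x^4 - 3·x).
\frac{2 x^{5}}{5} - \frac{3 x^{2}}{2}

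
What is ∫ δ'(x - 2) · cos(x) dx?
\sin{\left(2 \right)}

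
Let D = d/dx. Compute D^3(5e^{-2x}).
- 40 e^{- 2 x}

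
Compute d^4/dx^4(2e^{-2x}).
32 e^{- 2 x}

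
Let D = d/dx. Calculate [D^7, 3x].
21D^{6}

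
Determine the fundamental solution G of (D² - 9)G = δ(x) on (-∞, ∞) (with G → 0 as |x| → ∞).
-\frac{e^{-3|x|}}{6}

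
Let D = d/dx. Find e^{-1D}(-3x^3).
- 3 x^{3} + 9 x^{2} - 9 x + 3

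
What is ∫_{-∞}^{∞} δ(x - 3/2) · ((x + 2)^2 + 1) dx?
\frac{53}{4}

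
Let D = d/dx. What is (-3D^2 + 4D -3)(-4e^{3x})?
72 e^{3 x}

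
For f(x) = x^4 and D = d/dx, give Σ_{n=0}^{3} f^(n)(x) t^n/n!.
x \left(4 t^{3} + 6 t^{2} x + 4 t x^{2} + x^{3}\right)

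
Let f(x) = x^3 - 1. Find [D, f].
3 x^{2}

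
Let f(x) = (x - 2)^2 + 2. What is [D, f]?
2 x - 4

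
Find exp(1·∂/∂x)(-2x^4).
- 2 x^{4} - 8 x^{3} - 12 x^{2} - 8 x - 2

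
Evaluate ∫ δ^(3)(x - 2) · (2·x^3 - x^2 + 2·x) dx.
-12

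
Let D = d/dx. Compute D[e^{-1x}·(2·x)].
2 \left(1 - x\right) e^{- x}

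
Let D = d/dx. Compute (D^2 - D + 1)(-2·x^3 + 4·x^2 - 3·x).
- 2 x^{3} + 10 x^{2} - 23 x + 11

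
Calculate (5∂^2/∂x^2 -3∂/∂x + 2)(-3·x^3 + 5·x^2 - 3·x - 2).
- 6 x^{3} + 37 x^{2} - 126 x + 55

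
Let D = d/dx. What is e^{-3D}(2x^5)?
2 x^{5} - 30 x^{4} + 180 x^{3} - 540 x^{2} + 810 x - 486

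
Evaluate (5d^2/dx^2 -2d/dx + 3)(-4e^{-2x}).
- 108 e^{- 2 x}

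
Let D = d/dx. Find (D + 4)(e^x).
5 e^{x}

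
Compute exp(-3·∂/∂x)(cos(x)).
\cos{\left(x - 3 \right)}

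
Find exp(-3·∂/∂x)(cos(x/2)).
\cos{\left(\frac{x}{2} - \frac{3}{2} \right)}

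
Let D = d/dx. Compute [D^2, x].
2D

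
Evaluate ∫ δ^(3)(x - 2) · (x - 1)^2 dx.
0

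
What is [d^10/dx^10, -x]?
-10\frac{d^{9}}{dx^{9}}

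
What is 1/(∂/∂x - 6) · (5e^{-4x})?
- \frac{e^{- 4 x}}{2}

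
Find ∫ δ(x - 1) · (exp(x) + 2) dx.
2 + e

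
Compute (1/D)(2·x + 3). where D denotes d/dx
x^{2} + 3 x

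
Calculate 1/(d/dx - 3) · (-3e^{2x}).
3 e^{2 x}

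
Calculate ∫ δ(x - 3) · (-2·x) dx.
-6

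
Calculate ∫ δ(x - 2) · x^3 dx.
8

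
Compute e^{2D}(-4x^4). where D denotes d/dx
- 4 x^{4} - 32 x^{3} - 96 x^{2} - 128 x - 64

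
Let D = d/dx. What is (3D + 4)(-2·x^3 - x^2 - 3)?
- 8 x^{3} - 22 x^{2} - 6 x - 12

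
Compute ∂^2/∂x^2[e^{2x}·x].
4 \left(x + 1\right) e^{2 x}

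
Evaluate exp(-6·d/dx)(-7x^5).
- 7 x^{5} + 210 x^{4} - 2520 x^{3} + 15120 x^{2} - 45360 x + 54432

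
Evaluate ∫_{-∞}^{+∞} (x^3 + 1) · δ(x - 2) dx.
9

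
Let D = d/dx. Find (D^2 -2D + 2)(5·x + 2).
10 x - 6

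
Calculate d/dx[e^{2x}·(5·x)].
\left(10 x + 5\right) e^{2 x}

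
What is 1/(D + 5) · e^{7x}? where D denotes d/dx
\frac{e^{7 x}}{12}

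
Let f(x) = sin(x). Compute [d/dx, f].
\cos{\left(x \right)}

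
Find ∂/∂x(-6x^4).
- 24 x^{3}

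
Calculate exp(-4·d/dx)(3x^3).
3 x^{3} - 36 x^{2} + 144 x - 192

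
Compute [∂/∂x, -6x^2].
- 12 x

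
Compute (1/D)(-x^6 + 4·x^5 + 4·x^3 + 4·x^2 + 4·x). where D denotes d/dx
- \frac{x^{7}}{7} + \frac{2 x^{6}}{3} + x^{4} + \frac{4 x^{3}}{3} + 2 x^{2}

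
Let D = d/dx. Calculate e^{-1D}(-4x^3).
- 4 x^{3} + 12 x^{2} - 12 x + 4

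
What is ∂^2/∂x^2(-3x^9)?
- 216 x^{7}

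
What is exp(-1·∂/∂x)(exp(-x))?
e^{1 - x}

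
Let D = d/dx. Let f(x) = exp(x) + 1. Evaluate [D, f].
e^{x}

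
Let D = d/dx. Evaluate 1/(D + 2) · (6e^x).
2 e^{x}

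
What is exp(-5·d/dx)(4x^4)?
4 x^{4} - 80 x^{3} + 600 x^{2} - 2000 x + 2500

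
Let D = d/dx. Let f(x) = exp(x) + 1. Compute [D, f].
e^{x}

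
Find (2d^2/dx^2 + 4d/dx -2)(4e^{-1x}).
- 16 e^{- x}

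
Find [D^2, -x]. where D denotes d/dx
-2D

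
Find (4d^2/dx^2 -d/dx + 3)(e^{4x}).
63 e^{4 x}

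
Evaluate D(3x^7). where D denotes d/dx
21 x^{6}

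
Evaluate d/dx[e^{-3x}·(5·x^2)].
5 x \left(2 - 3 x\right) e^{- 3 x}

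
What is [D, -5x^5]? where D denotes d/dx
- 25 x^{4}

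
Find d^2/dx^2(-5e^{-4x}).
- 80 e^{- 4 x}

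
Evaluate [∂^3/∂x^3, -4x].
-12\frac{d^{2}}{dx^{2}}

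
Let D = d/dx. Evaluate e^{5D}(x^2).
x^{2} + 10 x + 25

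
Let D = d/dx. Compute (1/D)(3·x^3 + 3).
\frac{3 x^{4}}{4} + 3 x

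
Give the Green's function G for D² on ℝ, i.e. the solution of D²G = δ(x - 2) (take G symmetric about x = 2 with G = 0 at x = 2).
\frac{|x - 2|}{2}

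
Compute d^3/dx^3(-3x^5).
- 180 x^{2}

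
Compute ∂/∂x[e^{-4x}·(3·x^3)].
x^{2} \left(9 - 12 x\right) e^{- 4 x}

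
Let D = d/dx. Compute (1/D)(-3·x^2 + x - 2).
- x^{3} + \frac{x^{2}}{2} - 2 x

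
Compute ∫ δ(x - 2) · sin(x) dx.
\sin{\left(2 \right)}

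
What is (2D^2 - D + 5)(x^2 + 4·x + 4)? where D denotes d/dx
5 x^{2} + 18 x + 20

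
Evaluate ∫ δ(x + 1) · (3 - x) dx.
4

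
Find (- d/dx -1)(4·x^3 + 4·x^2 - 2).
- 4 x^{3} - 16 x^{2} - 8 x + 2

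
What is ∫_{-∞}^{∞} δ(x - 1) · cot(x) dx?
\cot{\left(1 \right)}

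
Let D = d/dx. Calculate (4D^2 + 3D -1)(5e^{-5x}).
420 e^{- 5 x}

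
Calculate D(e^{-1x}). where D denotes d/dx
- e^{- x}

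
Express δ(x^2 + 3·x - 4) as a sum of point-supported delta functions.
\frac{\delta(x - 1) + \delta(x + 4)}{5}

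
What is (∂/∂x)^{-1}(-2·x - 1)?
- x^{2} - x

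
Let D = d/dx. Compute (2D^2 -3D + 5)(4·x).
20 x - 12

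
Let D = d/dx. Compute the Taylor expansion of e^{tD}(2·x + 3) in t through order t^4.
2 t + 2 x + 3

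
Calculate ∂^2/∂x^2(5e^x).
5 e^{x}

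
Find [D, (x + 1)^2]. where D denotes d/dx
2 x + 2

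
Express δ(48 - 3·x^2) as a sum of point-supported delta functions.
\frac{\delta(x - 4) + \delta(x + 4)}{24}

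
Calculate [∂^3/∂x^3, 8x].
24\frac{d^{2}}{dx^{2}}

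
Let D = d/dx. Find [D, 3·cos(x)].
- 3 \sin{\left(x \right)}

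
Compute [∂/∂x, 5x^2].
10 x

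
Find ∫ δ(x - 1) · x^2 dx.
1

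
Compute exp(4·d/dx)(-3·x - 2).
- 3 x - 14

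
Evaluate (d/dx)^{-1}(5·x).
\frac{5 x^{2}}{2}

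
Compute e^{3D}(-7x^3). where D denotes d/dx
- 7 x^{3} - 63 x^{2} - 189 x - 189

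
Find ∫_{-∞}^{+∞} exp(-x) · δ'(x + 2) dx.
e^{2}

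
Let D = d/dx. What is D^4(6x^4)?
144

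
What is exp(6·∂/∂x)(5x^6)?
5 x^{6} + 180 x^{5} + 2700 x^{4} + 21600 x^{3} + 97200 x^{2} + 233280 x + 233280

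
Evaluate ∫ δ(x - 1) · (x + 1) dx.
2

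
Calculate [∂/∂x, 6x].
6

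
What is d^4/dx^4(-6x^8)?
- 10080 x^{4}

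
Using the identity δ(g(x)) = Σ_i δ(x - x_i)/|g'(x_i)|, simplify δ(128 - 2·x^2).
\frac{\delta(x - 8) + \delta(x + 8)}{32}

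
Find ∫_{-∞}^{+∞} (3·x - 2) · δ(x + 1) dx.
-5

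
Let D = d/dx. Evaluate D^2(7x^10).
630 x^{8}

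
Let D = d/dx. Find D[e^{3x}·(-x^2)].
x \left(- 3 x - 2\right) e^{3 x}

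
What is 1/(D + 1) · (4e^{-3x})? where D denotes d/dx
- 2 e^{- 3 x}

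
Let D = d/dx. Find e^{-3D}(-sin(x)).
- \sin{\left(x - 3 \right)}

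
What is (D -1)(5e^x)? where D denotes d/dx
0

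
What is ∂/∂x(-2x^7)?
- 14 x^{6}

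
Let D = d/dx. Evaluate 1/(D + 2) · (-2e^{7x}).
- \frac{2 e^{7 x}}{9}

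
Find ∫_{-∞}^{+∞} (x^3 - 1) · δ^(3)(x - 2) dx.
-6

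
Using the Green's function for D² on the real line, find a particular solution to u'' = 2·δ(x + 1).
|x + 1|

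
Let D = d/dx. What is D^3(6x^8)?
2016 x^{5}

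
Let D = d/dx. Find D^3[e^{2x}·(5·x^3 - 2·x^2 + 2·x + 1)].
\left(40 x^{3} + 164 x^{2} + 148 x + 38\right) e^{2 x}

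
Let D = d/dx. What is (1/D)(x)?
\frac{x^{2}}{2}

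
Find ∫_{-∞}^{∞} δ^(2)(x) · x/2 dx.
0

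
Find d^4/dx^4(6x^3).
0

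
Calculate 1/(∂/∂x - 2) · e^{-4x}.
- \frac{e^{- 4 x}}{6}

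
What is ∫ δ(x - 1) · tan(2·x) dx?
\tan{\left(2 \right)}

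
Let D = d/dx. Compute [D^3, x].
3D^{2}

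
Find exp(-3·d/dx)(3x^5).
3 x^{5} - 45 x^{4} + 270 x^{3} - 810 x^{2} + 1215 x - 729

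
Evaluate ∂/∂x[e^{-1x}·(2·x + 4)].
2 \left(- x - 1\right) e^{- x}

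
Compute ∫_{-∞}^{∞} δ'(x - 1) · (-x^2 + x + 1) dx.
1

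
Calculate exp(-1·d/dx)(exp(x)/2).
\frac{e^{x - 1}}{2}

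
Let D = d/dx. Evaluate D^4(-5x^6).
- 1800 x^{2}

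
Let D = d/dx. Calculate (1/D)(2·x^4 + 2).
\frac{2 x^{5}}{5} + 2 x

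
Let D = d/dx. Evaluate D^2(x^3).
6 x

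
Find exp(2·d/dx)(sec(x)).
\sec{\left(x + 2 \right)}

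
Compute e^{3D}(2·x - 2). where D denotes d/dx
2 x + 4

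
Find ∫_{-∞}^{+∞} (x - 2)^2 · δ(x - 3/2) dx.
\frac{1}{4}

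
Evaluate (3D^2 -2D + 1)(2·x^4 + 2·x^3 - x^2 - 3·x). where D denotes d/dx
x \left(2 x^{3} - 14 x^{2} + 59 x + 37\right)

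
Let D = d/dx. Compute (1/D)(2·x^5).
\frac{x^{6}}{3}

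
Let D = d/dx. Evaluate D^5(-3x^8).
- 20160 x^{3}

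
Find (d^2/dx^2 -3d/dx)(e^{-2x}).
10 e^{- 2 x}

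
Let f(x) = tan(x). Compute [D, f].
\frac{1}{\cos^{2}{\left(x \right)}}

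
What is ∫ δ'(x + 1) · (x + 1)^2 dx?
0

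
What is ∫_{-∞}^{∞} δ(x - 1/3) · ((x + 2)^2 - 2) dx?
\frac{31}{9}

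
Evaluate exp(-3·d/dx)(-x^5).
- x^{5} + 15 x^{4} - 90 x^{3} + 270 x^{2} - 405 x + 243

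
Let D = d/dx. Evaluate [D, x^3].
3 x^{2}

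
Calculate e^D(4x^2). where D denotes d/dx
4 x^{2} + 8 x + 4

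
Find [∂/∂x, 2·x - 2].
2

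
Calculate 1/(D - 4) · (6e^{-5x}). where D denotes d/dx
- \frac{2 e^{- 5 x}}{3}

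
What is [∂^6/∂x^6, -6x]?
-36\frac{d^{5}}{dx^{5}}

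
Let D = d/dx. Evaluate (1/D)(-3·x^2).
- x^{3}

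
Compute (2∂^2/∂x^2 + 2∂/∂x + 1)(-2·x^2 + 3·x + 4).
- 2 x^{2} - 5 x + 2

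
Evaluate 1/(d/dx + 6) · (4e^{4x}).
\frac{2 e^{4 x}}{5}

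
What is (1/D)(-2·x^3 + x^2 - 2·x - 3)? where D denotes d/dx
- \frac{x^{4}}{2} + \frac{x^{3}}{3} - x^{2} - 3 x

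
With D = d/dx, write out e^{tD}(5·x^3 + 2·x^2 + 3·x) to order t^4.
5 t^{3} + t^{2} \left(15 x + 2\right) + t \left(15 x^{2} + 4 x + 3\right) + 5 x^{3} + 2 x^{2} + 3 x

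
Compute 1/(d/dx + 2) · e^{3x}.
\frac{e^{3 x}}{5}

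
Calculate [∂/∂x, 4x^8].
32 x^{7}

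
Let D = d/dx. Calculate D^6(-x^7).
- 5040 x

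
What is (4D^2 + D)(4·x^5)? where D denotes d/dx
20 x^{3} \left(x + 16\right)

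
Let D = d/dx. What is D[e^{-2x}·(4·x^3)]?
x^{2} \left(12 - 8 x\right) e^{- 2 x}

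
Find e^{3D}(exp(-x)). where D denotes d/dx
e^{- x - 3}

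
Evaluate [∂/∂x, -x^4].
- 4 x^{3}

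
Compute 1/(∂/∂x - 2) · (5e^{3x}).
5 e^{3 x}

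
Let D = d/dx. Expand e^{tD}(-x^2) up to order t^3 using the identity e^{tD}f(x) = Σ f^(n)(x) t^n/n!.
- t^{2} - 2 t x - x^{2}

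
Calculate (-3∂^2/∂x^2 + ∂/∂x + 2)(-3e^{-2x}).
36 e^{- 2 x}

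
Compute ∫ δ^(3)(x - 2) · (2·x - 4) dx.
0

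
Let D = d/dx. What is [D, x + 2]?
1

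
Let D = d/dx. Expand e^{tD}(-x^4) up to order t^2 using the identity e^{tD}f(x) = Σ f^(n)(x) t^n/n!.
x^{2} \left(- 6 t^{2} - 4 t x - x^{2}\right)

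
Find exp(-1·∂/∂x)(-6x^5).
- 6 x^{5} + 30 x^{4} - 60 x^{3} + 60 x^{2} - 30 x + 6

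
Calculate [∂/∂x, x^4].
4 x^{3}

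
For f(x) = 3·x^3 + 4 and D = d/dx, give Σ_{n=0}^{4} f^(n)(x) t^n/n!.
3 t^{3} + 9 t^{2} x + 9 t x^{2} + 3 x^{3} + 4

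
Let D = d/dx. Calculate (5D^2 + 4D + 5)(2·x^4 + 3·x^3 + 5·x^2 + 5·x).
10 x^{4} + 47 x^{3} + 181 x^{2} + 155 x + 70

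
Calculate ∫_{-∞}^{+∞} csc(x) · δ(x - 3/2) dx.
\csc{\left(\frac{3}{2} \right)}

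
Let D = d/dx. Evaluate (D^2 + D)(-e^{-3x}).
- 6 e^{- 3 x}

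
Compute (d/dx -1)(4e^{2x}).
4 e^{2 x}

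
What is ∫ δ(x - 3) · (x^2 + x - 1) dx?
11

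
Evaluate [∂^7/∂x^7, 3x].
21\frac{d^{6}}{dx^{6}}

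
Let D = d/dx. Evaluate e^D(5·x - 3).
5 x + 2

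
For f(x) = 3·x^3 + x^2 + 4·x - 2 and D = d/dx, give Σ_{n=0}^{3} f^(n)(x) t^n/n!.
3 t^{3} + t^{2} \left(9 x + 1\right) + t \left(9 x^{2} + 2 x + 4\right) + 3 x^{3} + x^{2} + 4 x - 2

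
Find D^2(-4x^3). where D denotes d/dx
- 24 x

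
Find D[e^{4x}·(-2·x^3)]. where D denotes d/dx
x^{2} \left(- 8 x - 6\right) e^{4 x}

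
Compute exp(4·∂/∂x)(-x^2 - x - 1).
- x^{2} - 9 x - 21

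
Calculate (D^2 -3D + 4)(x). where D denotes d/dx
4 x - 3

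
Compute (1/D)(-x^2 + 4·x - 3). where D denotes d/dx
- \frac{x^{3}}{3} + 2 x^{2} - 3 x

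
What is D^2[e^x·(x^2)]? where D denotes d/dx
\left(x^{2} + 4 x + 2\right) e^{x}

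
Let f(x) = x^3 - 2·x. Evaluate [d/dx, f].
3 x^{2} - 2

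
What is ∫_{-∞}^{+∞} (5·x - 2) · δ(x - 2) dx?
8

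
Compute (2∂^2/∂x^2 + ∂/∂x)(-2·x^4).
8 x^{2} \left(- x - 6\right)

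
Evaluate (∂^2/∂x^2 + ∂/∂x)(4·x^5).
20 x^{3} \left(x + 4\right)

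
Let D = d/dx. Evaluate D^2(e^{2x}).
4 e^{2 x}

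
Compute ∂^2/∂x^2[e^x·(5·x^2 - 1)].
\left(5 x^{2} + 20 x + 9\right) e^{x}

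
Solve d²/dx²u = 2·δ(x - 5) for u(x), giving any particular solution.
|x - 5|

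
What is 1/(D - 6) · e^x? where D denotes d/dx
- \frac{e^{x}}{5}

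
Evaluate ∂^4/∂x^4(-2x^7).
- 1680 x^{3}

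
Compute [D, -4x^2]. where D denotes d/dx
- 8 x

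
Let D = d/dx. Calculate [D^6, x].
6D^{5}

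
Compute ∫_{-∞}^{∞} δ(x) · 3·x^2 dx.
0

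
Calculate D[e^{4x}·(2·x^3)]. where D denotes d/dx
x^{2} \left(8 x + 6\right) e^{4 x}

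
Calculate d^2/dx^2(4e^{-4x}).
64 e^{- 4 x}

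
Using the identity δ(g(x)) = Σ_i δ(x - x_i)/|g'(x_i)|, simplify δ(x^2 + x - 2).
\frac{\delta(x + 2) + \delta(x - 1)}{3}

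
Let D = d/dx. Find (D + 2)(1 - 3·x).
- 6 x - 1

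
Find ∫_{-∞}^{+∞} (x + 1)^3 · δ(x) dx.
1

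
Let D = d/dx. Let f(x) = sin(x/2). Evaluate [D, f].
\frac{\cos{\left(\frac{x}{2} \right)}}{2}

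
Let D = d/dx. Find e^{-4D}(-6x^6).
- 6 x^{6} + 144 x^{5} - 1440 x^{4} + 7680 x^{3} - 23040 x^{2} + 36864 x - 24576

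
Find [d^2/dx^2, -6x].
-12\frac{d}{dx}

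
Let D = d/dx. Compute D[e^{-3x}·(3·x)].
3 \left(1 - 3 x\right) e^{- 3 x}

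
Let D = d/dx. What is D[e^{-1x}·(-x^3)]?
x^{2} \left(x - 3\right) e^{- x}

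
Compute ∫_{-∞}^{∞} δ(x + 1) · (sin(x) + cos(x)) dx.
- \sin{\left(1 \right)} + \cos{\left(1 \right)}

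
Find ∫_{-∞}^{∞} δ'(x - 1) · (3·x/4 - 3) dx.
- \frac{3}{4}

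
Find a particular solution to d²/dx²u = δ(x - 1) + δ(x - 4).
\frac{|x - 1|}{2} + \frac{|x - 4|}{2}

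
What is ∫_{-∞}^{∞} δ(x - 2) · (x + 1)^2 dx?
9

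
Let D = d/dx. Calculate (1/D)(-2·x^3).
- \frac{x^{4}}{2}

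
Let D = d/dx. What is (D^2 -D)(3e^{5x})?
60 e^{5 x}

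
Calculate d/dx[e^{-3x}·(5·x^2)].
5 x \left(2 - 3 x\right) e^{- 3 x}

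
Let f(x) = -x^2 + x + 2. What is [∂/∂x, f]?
1 - 2 x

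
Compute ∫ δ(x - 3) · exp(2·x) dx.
e^{6}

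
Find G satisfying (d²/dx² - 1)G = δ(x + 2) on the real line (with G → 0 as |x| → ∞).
-\frac{e^{-|x + 2|}}{2}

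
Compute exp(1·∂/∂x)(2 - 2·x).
- 2 x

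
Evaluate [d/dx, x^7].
7 x^{6}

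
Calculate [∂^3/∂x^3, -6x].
-18\frac{d^{2}}{dx^{2}}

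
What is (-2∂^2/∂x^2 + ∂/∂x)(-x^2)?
4 - 2 x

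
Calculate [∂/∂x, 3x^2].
6 x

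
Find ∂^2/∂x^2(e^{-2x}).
4 e^{- 2 x}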